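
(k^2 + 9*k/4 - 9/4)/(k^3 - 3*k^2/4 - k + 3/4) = (k + 3)/(k^2 - 1)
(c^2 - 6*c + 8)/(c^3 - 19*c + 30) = (c - 4)/(c^2 + 2*c - 15)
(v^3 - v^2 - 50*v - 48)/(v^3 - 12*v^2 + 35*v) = (v^3 - v^2 - 50*v - 48)/(v*(v^2 - 12*v + 35))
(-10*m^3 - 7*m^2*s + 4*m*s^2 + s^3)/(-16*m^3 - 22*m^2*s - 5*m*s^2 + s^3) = (-10*m^2 + 3*m*s + s^2)/(-16*m^2 - 6*m*s + s^2)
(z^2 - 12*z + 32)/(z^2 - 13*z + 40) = (z - 4)/(z - 5)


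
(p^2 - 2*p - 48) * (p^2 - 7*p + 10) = p^4 - 9*p^3 - 24*p^2 + 316*p - 480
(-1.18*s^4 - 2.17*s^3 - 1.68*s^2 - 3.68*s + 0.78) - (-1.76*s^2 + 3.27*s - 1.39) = -1.18*s^4 - 2.17*s^3 + 0.0800000000000001*s^2 - 6.95*s + 2.17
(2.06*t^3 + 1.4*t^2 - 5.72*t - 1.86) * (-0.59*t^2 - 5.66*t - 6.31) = -1.2154*t^5 - 12.4856*t^4 - 17.5478*t^3 + 24.6386*t^2 + 46.6208*t + 11.7366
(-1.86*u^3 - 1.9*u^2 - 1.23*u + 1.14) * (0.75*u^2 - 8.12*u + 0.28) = -1.395*u^5 + 13.6782*u^4 + 13.9847*u^3 + 10.3106*u^2 - 9.6012*u + 0.3192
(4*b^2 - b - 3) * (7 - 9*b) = -36*b^3 + 37*b^2 + 20*b - 21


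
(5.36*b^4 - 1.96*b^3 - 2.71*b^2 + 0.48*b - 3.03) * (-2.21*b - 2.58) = -11.8456*b^5 - 9.4972*b^4 + 11.0459*b^3 + 5.931*b^2 + 5.4579*b + 7.8174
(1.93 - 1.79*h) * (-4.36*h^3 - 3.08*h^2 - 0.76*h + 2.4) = 7.8044*h^4 - 2.9016*h^3 - 4.584*h^2 - 5.7628*h + 4.632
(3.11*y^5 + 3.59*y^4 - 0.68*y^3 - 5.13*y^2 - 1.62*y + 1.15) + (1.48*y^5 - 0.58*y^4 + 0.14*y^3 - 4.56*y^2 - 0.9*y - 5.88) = 4.59*y^5 + 3.01*y^4 - 0.54*y^3 - 9.69*y^2 - 2.52*y - 4.73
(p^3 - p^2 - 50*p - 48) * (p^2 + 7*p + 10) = p^5 + 6*p^4 - 47*p^3 - 408*p^2 - 836*p - 480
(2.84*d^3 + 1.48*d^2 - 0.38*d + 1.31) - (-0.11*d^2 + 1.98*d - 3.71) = 2.84*d^3 + 1.59*d^2 - 2.36*d + 5.02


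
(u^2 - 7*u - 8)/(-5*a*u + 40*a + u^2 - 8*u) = (u + 1)/(-5*a + u)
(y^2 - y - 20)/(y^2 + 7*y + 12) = (y - 5)/(y + 3)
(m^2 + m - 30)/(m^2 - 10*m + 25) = (m + 6)/(m - 5)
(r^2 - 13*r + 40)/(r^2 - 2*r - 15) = (r - 8)/(r + 3)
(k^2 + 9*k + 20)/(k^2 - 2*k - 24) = (k + 5)/(k - 6)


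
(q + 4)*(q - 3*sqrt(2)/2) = q^2 - 3*sqrt(2)*q/2 + 4*q - 6*sqrt(2)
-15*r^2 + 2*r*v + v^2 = (-3*r + v)*(5*r + v)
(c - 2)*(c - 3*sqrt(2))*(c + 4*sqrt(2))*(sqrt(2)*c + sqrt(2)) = sqrt(2)*c^4 - sqrt(2)*c^3 + 2*c^3 - 26*sqrt(2)*c^2 - 2*c^2 - 4*c + 24*sqrt(2)*c + 48*sqrt(2)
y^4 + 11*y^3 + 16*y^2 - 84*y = y*(y - 2)*(y + 6)*(y + 7)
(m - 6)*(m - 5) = m^2 - 11*m + 30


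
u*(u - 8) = u^2 - 8*u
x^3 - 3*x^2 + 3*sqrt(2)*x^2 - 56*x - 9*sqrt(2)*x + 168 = (x - 3)*(x - 4*sqrt(2))*(x + 7*sqrt(2))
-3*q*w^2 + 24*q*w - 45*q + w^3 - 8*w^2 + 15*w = (-3*q + w)*(w - 5)*(w - 3)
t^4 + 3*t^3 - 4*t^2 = t^2*(t - 1)*(t + 4)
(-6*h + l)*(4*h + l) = -24*h^2 - 2*h*l + l^2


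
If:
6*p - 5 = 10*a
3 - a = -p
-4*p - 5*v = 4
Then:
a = -23/4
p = -35/4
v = 31/5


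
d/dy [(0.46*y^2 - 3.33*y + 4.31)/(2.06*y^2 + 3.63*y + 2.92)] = (8.5296*y^2 - 15.0708*y - 25.3689)/(4.2436*y^4 + 14.9556*y^3 + 25.2073*y^2 + 21.1992*y + 8.5264)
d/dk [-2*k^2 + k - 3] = 1 - 4*k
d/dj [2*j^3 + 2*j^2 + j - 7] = 6*j^2 + 4*j + 1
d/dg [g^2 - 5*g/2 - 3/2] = 2*g - 5/2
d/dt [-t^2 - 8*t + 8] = -2*t - 8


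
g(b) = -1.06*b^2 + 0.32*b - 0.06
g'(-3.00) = 6.68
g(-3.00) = -10.56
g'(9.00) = -18.76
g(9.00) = -83.04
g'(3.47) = -7.04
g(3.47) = -11.71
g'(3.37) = -6.82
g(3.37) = -11.02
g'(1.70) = -3.28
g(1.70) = -2.58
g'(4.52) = -9.26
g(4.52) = -20.27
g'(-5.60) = 12.19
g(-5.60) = -35.09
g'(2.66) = -5.32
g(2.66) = -6.71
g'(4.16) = -8.50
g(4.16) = -17.07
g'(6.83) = -14.16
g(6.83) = -47.32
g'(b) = 0.32 - 2.12*b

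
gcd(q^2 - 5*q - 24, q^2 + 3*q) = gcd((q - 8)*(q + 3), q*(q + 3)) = q + 3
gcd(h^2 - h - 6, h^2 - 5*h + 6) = h - 3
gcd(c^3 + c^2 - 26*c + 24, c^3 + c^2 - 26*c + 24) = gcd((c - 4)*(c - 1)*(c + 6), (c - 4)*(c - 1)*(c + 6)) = c^3 + c^2 - 26*c + 24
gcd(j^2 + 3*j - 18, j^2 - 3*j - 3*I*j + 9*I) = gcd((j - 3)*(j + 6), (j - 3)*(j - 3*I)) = j - 3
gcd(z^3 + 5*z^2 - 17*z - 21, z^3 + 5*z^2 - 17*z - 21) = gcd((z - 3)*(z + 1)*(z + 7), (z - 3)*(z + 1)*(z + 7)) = z^3 + 5*z^2 - 17*z - 21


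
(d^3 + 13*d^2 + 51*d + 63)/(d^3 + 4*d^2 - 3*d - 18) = (d + 7)/(d - 2)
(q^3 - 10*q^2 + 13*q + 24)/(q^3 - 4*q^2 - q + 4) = (q^2 - 11*q + 24)/(q^2 - 5*q + 4)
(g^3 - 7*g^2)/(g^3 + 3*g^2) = (g - 7)/(g + 3)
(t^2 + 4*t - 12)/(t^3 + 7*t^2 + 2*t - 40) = (t + 6)/(t^2 + 9*t + 20)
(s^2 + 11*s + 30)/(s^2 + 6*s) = (s + 5)/s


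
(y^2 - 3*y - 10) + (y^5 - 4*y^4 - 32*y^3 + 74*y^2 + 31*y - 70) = y^5 - 4*y^4 - 32*y^3 + 75*y^2 + 28*y - 80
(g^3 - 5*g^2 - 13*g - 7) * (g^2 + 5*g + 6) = g^5 - 32*g^3 - 102*g^2 - 113*g - 42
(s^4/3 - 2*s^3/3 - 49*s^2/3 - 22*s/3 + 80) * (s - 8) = s^5/3 - 10*s^4/3 - 11*s^3 + 370*s^2/3 + 416*s/3 - 640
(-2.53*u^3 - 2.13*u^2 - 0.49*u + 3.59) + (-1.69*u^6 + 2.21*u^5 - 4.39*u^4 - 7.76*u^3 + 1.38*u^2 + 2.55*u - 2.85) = -1.69*u^6 + 2.21*u^5 - 4.39*u^4 - 10.29*u^3 - 0.75*u^2 + 2.06*u + 0.74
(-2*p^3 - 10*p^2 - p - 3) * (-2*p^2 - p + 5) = 4*p^5 + 22*p^4 + 2*p^3 - 43*p^2 - 2*p - 15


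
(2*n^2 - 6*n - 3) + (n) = 2*n^2 - 5*n - 3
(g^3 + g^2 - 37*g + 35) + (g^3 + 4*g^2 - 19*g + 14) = 2*g^3 + 5*g^2 - 56*g + 49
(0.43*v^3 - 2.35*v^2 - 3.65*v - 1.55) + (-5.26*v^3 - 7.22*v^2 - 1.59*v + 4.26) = -4.83*v^3 - 9.57*v^2 - 5.24*v + 2.71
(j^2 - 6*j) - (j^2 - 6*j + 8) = -8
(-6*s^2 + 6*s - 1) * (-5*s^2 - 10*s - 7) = 30*s^4 + 30*s^3 - 13*s^2 - 32*s + 7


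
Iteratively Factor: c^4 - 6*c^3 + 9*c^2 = (c)*(c^3 - 6*c^2 + 9*c) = c*(c - 3)*(c^2 - 3*c) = c^2*(c - 3)*(c - 3)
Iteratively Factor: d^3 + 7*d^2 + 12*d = (d + 4)*(d^2 + 3*d) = d*(d + 4)*(d + 3)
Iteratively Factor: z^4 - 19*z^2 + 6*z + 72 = (z + 2)*(z^3 - 2*z^2 - 15*z + 36) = (z + 2)*(z + 4)*(z^2 - 6*z + 9) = (z - 3)*(z + 2)*(z + 4)*(z - 3)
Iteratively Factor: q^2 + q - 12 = (q + 4)*(q - 3)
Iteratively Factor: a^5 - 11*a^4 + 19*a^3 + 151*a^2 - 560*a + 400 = (a - 5)*(a^4 - 6*a^3 - 11*a^2 + 96*a - 80) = (a - 5)*(a + 4)*(a^3 - 10*a^2 + 29*a - 20) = (a - 5)*(a - 1)*(a + 4)*(a^2 - 9*a + 20) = (a - 5)*(a - 4)*(a - 1)*(a + 4)*(a - 5)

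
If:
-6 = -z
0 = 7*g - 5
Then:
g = 5/7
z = 6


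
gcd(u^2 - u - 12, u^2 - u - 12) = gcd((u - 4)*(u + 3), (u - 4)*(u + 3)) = u^2 - u - 12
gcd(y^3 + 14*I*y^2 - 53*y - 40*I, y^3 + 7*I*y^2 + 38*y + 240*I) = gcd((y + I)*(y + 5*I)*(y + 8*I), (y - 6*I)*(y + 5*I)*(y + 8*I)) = y^2 + 13*I*y - 40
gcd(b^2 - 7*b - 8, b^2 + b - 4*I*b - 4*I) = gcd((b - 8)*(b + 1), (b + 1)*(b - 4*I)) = b + 1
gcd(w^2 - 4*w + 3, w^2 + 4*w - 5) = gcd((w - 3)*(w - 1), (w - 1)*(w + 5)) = w - 1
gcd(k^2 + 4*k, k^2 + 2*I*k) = k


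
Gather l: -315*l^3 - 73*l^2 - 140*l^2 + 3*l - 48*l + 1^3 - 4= -315*l^3 - 213*l^2 - 45*l - 3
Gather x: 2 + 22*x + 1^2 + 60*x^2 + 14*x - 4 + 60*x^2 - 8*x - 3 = 120*x^2 + 28*x - 4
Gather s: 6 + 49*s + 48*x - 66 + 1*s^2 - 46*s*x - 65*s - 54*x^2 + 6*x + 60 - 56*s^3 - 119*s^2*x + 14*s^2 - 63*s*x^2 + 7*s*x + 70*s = -56*s^3 + s^2*(15 - 119*x) + s*(-63*x^2 - 39*x + 54) - 54*x^2 + 54*x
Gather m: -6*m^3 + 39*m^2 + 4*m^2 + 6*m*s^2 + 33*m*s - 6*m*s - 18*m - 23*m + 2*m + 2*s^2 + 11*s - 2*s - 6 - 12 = -6*m^3 + 43*m^2 + m*(6*s^2 + 27*s - 39) + 2*s^2 + 9*s - 18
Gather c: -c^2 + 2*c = -c^2 + 2*c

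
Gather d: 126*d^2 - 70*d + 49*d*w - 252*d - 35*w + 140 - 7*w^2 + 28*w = 126*d^2 + d*(49*w - 322) - 7*w^2 - 7*w + 140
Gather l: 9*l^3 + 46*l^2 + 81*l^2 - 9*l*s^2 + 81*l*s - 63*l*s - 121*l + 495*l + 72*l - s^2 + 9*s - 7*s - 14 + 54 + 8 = 9*l^3 + 127*l^2 + l*(-9*s^2 + 18*s + 446) - s^2 + 2*s + 48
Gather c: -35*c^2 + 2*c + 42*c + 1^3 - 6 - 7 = -35*c^2 + 44*c - 12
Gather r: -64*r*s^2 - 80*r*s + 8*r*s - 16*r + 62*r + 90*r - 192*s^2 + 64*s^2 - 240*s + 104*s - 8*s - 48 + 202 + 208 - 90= r*(-64*s^2 - 72*s + 136) - 128*s^2 - 144*s + 272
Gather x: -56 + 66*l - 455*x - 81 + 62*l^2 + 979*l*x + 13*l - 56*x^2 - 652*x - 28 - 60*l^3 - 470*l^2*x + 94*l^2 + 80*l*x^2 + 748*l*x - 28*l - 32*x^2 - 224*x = -60*l^3 + 156*l^2 + 51*l + x^2*(80*l - 88) + x*(-470*l^2 + 1727*l - 1331) - 165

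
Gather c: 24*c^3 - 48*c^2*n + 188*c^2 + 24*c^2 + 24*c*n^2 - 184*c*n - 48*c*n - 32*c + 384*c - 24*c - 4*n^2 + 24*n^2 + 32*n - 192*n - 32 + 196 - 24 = 24*c^3 + c^2*(212 - 48*n) + c*(24*n^2 - 232*n + 328) + 20*n^2 - 160*n + 140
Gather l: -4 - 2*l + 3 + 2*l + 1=0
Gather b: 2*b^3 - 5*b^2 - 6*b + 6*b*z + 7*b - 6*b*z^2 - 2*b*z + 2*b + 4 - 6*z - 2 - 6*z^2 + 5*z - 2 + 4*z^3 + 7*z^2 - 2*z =2*b^3 - 5*b^2 + b*(-6*z^2 + 4*z + 3) + 4*z^3 + z^2 - 3*z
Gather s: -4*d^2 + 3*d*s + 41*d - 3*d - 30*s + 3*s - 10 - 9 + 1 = -4*d^2 + 38*d + s*(3*d - 27) - 18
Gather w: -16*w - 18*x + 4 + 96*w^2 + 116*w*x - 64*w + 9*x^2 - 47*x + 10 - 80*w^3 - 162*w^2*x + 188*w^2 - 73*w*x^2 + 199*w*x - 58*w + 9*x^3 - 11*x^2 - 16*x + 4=-80*w^3 + w^2*(284 - 162*x) + w*(-73*x^2 + 315*x - 138) + 9*x^3 - 2*x^2 - 81*x + 18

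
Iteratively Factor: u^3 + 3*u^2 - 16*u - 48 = (u + 3)*(u^2 - 16) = (u - 4)*(u + 3)*(u + 4)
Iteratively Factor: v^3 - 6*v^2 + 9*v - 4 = (v - 4)*(v^2 - 2*v + 1) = (v - 4)*(v - 1)*(v - 1)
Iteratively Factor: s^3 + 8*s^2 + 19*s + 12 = (s + 4)*(s^2 + 4*s + 3) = (s + 1)*(s + 4)*(s + 3)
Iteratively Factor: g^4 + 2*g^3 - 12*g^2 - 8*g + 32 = (g + 2)*(g^3 - 12*g + 16) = (g - 2)*(g + 2)*(g^2 + 2*g - 8) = (g - 2)^2*(g + 2)*(g + 4)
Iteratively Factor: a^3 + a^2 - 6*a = (a)*(a^2 + a - 6) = a*(a - 2)*(a + 3)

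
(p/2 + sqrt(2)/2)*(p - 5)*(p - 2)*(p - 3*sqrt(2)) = p^4/2 - 7*p^3/2 - sqrt(2)*p^3 + 2*p^2 + 7*sqrt(2)*p^2 - 10*sqrt(2)*p + 21*p - 30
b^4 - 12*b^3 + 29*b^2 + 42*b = b*(b - 7)*(b - 6)*(b + 1)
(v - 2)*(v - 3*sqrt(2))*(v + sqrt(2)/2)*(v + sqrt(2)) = v^4 - 3*sqrt(2)*v^3/2 - 2*v^3 - 8*v^2 + 3*sqrt(2)*v^2 - 3*sqrt(2)*v + 16*v + 6*sqrt(2)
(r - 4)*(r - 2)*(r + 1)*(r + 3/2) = r^4 - 7*r^3/2 - 11*r^2/2 + 11*r + 12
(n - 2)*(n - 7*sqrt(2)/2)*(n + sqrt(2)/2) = n^3 - 3*sqrt(2)*n^2 - 2*n^2 - 7*n/2 + 6*sqrt(2)*n + 7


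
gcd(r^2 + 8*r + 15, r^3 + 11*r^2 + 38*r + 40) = r + 5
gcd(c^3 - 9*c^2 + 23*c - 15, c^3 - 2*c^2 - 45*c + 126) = c - 3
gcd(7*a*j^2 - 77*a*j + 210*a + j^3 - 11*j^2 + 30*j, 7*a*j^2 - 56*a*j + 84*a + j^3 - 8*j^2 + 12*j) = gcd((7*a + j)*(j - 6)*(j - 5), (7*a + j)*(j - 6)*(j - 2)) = 7*a*j - 42*a + j^2 - 6*j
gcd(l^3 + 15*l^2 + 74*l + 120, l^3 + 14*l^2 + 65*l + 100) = l^2 + 9*l + 20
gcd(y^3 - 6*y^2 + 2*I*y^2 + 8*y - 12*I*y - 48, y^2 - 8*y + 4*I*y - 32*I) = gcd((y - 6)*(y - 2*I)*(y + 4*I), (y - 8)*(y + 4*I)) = y + 4*I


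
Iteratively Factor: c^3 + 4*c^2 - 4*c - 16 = (c + 2)*(c^2 + 2*c - 8) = (c + 2)*(c + 4)*(c - 2)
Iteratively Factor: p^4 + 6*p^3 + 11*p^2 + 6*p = (p + 1)*(p^3 + 5*p^2 + 6*p) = (p + 1)*(p + 3)*(p^2 + 2*p) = p*(p + 1)*(p + 3)*(p + 2)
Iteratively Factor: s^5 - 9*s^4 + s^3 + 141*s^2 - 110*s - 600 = (s - 5)*(s^4 - 4*s^3 - 19*s^2 + 46*s + 120) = (s - 5)*(s + 2)*(s^3 - 6*s^2 - 7*s + 60) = (s - 5)*(s - 4)*(s + 2)*(s^2 - 2*s - 15) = (s - 5)*(s - 4)*(s + 2)*(s + 3)*(s - 5)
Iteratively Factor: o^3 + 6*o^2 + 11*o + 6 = (o + 1)*(o^2 + 5*o + 6) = (o + 1)*(o + 2)*(o + 3)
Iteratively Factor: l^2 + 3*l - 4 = (l - 1)*(l + 4)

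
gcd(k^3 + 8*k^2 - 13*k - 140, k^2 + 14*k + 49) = k + 7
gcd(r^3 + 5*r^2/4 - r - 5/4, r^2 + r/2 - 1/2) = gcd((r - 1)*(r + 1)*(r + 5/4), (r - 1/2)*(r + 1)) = r + 1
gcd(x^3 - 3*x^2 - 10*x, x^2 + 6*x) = x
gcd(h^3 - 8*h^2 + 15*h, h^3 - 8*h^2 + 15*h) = h^3 - 8*h^2 + 15*h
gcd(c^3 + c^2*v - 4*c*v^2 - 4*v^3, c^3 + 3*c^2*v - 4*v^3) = c + 2*v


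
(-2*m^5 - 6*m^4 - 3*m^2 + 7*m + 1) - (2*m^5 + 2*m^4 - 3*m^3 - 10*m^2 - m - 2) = -4*m^5 - 8*m^4 + 3*m^3 + 7*m^2 + 8*m + 3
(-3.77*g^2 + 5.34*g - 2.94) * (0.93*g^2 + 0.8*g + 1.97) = -3.5061*g^4 + 1.9502*g^3 - 5.8891*g^2 + 8.1678*g - 5.7918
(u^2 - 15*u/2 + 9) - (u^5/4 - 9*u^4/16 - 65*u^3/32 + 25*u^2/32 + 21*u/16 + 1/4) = -u^5/4 + 9*u^4/16 + 65*u^3/32 + 7*u^2/32 - 141*u/16 + 35/4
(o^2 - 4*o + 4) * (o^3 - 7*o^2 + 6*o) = o^5 - 11*o^4 + 38*o^3 - 52*o^2 + 24*o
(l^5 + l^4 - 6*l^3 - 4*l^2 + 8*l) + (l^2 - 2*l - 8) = l^5 + l^4 - 6*l^3 - 3*l^2 + 6*l - 8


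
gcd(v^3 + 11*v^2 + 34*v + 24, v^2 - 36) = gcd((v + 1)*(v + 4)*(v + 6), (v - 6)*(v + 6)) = v + 6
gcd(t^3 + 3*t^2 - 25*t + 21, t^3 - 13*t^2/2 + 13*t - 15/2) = t^2 - 4*t + 3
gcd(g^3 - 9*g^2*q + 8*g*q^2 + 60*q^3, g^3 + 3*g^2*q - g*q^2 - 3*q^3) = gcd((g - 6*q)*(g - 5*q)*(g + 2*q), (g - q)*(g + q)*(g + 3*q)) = 1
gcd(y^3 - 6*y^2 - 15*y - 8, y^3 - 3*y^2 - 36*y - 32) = y^2 - 7*y - 8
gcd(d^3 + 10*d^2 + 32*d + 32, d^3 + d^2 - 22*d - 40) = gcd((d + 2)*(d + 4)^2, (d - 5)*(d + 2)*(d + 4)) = d^2 + 6*d + 8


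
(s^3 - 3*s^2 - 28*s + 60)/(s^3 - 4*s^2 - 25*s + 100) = (s^2 - 8*s + 12)/(s^2 - 9*s + 20)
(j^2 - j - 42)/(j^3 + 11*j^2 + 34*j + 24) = (j - 7)/(j^2 + 5*j + 4)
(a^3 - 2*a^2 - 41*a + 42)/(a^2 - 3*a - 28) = (a^2 + 5*a - 6)/(a + 4)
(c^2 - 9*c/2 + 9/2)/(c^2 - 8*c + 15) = (c - 3/2)/(c - 5)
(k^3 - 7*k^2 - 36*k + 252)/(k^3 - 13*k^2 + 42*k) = (k + 6)/k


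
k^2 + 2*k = k*(k + 2)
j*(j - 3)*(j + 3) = j^3 - 9*j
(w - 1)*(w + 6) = w^2 + 5*w - 6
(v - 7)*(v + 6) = v^2 - v - 42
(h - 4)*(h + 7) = h^2 + 3*h - 28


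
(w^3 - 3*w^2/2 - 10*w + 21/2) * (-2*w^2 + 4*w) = -2*w^5 + 7*w^4 + 14*w^3 - 61*w^2 + 42*w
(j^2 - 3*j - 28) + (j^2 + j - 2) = 2*j^2 - 2*j - 30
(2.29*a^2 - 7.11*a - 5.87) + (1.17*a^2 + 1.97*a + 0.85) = 3.46*a^2 - 5.14*a - 5.02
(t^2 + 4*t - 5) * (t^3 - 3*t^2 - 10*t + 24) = t^5 + t^4 - 27*t^3 - t^2 + 146*t - 120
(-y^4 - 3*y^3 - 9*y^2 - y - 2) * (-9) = 9*y^4 + 27*y^3 + 81*y^2 + 9*y + 18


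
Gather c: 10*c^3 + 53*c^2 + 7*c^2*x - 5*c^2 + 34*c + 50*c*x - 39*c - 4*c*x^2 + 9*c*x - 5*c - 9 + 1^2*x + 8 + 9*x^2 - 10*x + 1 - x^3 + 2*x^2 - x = 10*c^3 + c^2*(7*x + 48) + c*(-4*x^2 + 59*x - 10) - x^3 + 11*x^2 - 10*x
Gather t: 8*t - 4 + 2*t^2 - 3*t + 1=2*t^2 + 5*t - 3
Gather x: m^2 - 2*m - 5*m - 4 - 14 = m^2 - 7*m - 18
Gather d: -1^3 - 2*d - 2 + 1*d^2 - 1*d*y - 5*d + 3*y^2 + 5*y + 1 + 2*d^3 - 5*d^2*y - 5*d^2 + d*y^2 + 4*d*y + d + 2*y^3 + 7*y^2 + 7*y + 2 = 2*d^3 + d^2*(-5*y - 4) + d*(y^2 + 3*y - 6) + 2*y^3 + 10*y^2 + 12*y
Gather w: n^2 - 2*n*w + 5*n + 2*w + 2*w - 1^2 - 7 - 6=n^2 + 5*n + w*(4 - 2*n) - 14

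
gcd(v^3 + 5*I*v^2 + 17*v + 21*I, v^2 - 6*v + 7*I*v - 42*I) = v + 7*I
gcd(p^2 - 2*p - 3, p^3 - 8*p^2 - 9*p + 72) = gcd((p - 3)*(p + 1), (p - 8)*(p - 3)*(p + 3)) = p - 3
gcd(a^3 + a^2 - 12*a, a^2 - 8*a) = a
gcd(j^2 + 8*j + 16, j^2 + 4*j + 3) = 1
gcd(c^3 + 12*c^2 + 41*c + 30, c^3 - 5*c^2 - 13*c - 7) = c + 1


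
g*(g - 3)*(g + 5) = g^3 + 2*g^2 - 15*g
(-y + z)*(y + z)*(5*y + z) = -5*y^3 - y^2*z + 5*y*z^2 + z^3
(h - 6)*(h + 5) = h^2 - h - 30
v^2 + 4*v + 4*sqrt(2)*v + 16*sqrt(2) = (v + 4)*(v + 4*sqrt(2))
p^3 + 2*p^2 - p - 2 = (p - 1)*(p + 1)*(p + 2)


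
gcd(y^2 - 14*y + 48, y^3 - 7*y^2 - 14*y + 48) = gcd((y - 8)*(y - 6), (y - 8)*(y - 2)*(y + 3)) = y - 8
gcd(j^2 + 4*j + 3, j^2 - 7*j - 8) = j + 1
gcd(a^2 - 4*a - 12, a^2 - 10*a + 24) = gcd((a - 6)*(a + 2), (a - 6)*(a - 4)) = a - 6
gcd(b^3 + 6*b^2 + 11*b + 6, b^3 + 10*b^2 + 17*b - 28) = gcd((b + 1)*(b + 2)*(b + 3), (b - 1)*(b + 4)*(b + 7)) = 1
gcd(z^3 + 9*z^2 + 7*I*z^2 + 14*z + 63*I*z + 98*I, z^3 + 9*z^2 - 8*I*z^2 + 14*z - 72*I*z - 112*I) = z^2 + 9*z + 14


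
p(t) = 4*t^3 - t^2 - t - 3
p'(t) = 12*t^2 - 2*t - 1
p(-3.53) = -187.88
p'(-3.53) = 155.59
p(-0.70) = -4.16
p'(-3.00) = 113.00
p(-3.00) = -117.00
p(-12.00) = -7047.00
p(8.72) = 2564.46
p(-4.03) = -277.01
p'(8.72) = 894.02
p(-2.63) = -80.05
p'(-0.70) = 6.28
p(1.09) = -0.10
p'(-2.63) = 87.26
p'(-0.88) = 10.05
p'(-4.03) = 201.95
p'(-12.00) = 1751.00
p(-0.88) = -5.62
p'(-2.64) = 87.92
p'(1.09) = 11.08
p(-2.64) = -80.93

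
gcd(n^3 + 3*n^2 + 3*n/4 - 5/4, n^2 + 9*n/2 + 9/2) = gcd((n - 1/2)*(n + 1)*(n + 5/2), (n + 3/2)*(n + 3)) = 1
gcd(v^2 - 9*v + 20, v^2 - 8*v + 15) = v - 5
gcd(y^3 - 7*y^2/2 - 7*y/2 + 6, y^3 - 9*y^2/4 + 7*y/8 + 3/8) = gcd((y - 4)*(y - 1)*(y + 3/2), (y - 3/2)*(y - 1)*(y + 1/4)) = y - 1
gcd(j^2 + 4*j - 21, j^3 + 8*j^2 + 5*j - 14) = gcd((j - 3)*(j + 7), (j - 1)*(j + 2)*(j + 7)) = j + 7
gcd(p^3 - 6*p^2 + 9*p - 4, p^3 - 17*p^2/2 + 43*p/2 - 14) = p^2 - 5*p + 4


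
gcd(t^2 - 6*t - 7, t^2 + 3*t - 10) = 1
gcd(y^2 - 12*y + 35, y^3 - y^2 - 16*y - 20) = y - 5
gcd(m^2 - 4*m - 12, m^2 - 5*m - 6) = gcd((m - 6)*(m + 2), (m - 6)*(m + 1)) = m - 6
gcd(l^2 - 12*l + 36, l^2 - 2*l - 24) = l - 6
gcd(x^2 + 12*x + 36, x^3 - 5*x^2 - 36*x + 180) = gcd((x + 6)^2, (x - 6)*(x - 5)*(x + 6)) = x + 6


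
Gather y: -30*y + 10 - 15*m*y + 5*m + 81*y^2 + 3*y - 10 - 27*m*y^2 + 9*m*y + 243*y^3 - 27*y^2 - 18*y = 5*m + 243*y^3 + y^2*(54 - 27*m) + y*(-6*m - 45)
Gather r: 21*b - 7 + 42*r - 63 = 21*b + 42*r - 70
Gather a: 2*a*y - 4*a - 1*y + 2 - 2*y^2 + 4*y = a*(2*y - 4) - 2*y^2 + 3*y + 2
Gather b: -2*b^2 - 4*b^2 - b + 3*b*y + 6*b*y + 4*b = -6*b^2 + b*(9*y + 3)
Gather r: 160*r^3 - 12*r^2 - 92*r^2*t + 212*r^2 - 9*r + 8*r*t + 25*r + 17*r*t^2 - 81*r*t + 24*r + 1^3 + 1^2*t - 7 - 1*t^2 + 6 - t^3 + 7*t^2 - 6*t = 160*r^3 + r^2*(200 - 92*t) + r*(17*t^2 - 73*t + 40) - t^3 + 6*t^2 - 5*t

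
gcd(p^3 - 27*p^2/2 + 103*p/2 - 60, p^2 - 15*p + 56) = p - 8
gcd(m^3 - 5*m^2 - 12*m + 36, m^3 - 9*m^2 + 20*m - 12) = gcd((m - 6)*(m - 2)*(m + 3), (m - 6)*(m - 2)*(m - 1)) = m^2 - 8*m + 12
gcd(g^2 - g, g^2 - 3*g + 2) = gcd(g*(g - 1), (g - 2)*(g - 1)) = g - 1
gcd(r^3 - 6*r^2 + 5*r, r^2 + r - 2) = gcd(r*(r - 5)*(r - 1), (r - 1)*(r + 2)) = r - 1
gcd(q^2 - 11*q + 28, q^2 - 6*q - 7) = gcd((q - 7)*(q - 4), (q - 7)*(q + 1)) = q - 7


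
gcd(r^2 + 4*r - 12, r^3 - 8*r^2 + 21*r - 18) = r - 2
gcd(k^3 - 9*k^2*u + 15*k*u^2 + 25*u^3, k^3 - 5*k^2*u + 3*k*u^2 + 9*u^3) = k + u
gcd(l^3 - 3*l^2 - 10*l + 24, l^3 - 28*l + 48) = l^2 - 6*l + 8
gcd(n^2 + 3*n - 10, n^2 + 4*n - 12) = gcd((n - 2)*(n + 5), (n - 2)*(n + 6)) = n - 2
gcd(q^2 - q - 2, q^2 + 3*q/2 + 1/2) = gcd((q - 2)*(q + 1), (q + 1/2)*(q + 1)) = q + 1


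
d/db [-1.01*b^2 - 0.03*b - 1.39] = -2.02*b - 0.03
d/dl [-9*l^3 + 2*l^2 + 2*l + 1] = -27*l^2 + 4*l + 2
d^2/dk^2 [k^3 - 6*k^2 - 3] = 6*k - 12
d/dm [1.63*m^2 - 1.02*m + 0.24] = 3.26*m - 1.02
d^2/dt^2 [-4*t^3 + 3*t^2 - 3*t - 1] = 6 - 24*t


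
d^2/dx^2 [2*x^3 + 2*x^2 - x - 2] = 12*x + 4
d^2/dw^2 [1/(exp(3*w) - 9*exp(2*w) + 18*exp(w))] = 9*((-exp(2*w) + 4*exp(w) - 2)*(exp(2*w) - 9*exp(w) + 18) + 2*(exp(2*w) - 6*exp(w) + 6)^2)*exp(-w)/(exp(2*w) - 9*exp(w) + 18)^3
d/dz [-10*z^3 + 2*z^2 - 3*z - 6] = -30*z^2 + 4*z - 3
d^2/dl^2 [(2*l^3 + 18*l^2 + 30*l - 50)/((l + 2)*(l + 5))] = -36/(l^3 + 6*l^2 + 12*l + 8)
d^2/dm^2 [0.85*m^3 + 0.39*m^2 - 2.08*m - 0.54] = 5.1*m + 0.78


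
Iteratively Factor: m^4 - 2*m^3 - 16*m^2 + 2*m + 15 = (m + 3)*(m^3 - 5*m^2 - m + 5) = (m - 1)*(m + 3)*(m^2 - 4*m - 5) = (m - 5)*(m - 1)*(m + 3)*(m + 1)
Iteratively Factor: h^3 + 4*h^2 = (h)*(h^2 + 4*h) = h^2*(h + 4)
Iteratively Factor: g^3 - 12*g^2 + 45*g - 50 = (g - 2)*(g^2 - 10*g + 25) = (g - 5)*(g - 2)*(g - 5)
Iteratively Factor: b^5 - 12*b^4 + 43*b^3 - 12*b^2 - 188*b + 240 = (b + 2)*(b^4 - 14*b^3 + 71*b^2 - 154*b + 120) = (b - 4)*(b + 2)*(b^3 - 10*b^2 + 31*b - 30) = (b - 4)*(b - 3)*(b + 2)*(b^2 - 7*b + 10) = (b - 4)*(b - 3)*(b - 2)*(b + 2)*(b - 5)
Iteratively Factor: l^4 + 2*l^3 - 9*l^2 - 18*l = (l)*(l^3 + 2*l^2 - 9*l - 18) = l*(l + 2)*(l^2 - 9) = l*(l + 2)*(l + 3)*(l - 3)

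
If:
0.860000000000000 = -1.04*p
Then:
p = -0.83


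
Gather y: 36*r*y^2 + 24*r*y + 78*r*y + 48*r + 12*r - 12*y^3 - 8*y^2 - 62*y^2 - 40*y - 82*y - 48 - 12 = 60*r - 12*y^3 + y^2*(36*r - 70) + y*(102*r - 122) - 60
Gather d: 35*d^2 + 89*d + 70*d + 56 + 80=35*d^2 + 159*d + 136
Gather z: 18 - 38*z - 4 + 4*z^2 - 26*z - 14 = 4*z^2 - 64*z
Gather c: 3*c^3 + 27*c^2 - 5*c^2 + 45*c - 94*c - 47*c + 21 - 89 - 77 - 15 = 3*c^3 + 22*c^2 - 96*c - 160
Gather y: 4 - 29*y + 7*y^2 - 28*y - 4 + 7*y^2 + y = 14*y^2 - 56*y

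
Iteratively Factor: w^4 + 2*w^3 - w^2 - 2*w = (w - 1)*(w^3 + 3*w^2 + 2*w) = (w - 1)*(w + 1)*(w^2 + 2*w) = w*(w - 1)*(w + 1)*(w + 2)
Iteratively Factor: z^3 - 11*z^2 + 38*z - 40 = (z - 2)*(z^2 - 9*z + 20) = (z - 5)*(z - 2)*(z - 4)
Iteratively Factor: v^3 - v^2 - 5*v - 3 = (v + 1)*(v^2 - 2*v - 3) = (v + 1)^2*(v - 3)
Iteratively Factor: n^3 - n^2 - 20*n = (n + 4)*(n^2 - 5*n) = n*(n + 4)*(n - 5)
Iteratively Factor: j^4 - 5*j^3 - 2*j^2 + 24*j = (j + 2)*(j^3 - 7*j^2 + 12*j) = (j - 3)*(j + 2)*(j^2 - 4*j) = j*(j - 3)*(j + 2)*(j - 4)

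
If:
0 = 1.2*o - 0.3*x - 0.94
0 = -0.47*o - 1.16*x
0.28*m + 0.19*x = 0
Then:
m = 0.20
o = 0.71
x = -0.29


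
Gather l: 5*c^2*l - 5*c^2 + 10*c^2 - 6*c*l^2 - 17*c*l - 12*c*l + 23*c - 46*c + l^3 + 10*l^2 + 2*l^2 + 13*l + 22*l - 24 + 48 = 5*c^2 - 23*c + l^3 + l^2*(12 - 6*c) + l*(5*c^2 - 29*c + 35) + 24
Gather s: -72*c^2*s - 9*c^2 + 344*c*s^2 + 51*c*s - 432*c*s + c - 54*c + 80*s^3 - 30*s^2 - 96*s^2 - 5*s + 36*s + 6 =-9*c^2 - 53*c + 80*s^3 + s^2*(344*c - 126) + s*(-72*c^2 - 381*c + 31) + 6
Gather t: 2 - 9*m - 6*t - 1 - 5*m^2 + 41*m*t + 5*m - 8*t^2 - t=-5*m^2 - 4*m - 8*t^2 + t*(41*m - 7) + 1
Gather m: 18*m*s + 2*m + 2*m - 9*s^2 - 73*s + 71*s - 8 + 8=m*(18*s + 4) - 9*s^2 - 2*s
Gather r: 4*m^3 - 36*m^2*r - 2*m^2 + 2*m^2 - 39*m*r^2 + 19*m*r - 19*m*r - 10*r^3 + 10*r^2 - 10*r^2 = 4*m^3 - 36*m^2*r - 39*m*r^2 - 10*r^3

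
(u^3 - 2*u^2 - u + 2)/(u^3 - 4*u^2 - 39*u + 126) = (u^3 - 2*u^2 - u + 2)/(u^3 - 4*u^2 - 39*u + 126)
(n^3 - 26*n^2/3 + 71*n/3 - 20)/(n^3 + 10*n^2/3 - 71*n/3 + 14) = (3*n^2 - 17*n + 20)/(3*n^2 + 19*n - 14)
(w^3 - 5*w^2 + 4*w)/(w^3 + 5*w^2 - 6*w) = (w - 4)/(w + 6)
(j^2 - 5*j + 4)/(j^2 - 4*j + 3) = (j - 4)/(j - 3)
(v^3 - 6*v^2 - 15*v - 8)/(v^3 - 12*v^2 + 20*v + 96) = (v^2 + 2*v + 1)/(v^2 - 4*v - 12)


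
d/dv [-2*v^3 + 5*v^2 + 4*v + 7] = -6*v^2 + 10*v + 4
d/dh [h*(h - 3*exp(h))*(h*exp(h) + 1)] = h*(h + 1)*(h - 3*exp(h))*exp(h) - h*(h*exp(h) + 1)*(3*exp(h) - 1) + (h - 3*exp(h))*(h*exp(h) + 1)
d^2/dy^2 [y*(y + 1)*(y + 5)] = 6*y + 12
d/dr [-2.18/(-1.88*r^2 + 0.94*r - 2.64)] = (2.0492 - 8.1968*r)/(1.88*r^2 - 0.94*r + 2.64)^2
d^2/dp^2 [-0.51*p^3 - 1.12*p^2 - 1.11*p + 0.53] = -3.06*p - 2.24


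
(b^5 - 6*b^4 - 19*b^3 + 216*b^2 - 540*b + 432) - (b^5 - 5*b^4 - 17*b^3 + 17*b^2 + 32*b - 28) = -b^4 - 2*b^3 + 199*b^2 - 572*b + 460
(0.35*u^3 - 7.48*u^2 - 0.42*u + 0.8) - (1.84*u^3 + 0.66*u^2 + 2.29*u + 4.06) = -1.49*u^3 - 8.14*u^2 - 2.71*u - 3.26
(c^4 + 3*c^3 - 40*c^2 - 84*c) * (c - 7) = c^5 - 4*c^4 - 61*c^3 + 196*c^2 + 588*c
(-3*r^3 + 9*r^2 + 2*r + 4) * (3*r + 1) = -9*r^4 + 24*r^3 + 15*r^2 + 14*r + 4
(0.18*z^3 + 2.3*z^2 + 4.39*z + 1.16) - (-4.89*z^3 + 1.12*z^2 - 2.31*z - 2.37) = 5.07*z^3 + 1.18*z^2 + 6.7*z + 3.53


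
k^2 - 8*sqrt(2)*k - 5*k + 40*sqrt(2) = (k - 5)*(k - 8*sqrt(2))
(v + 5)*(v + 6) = v^2 + 11*v + 30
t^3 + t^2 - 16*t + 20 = (t - 2)^2*(t + 5)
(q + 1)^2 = q^2 + 2*q + 1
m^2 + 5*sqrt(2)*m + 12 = (m + 2*sqrt(2))*(m + 3*sqrt(2))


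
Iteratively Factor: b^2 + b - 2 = (b - 1)*(b + 2)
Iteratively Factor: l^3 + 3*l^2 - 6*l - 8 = (l + 1)*(l^2 + 2*l - 8) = (l + 1)*(l + 4)*(l - 2)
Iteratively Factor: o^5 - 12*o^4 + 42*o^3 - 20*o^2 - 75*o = (o + 1)*(o^4 - 13*o^3 + 55*o^2 - 75*o) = (o - 5)*(o + 1)*(o^3 - 8*o^2 + 15*o) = (o - 5)^2*(o + 1)*(o^2 - 3*o) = o*(o - 5)^2*(o + 1)*(o - 3)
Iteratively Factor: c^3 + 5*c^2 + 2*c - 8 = (c - 1)*(c^2 + 6*c + 8) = (c - 1)*(c + 2)*(c + 4)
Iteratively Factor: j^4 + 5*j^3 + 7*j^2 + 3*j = (j + 3)*(j^3 + 2*j^2 + j) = j*(j + 3)*(j^2 + 2*j + 1) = j*(j + 1)*(j + 3)*(j + 1)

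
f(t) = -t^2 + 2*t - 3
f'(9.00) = -16.00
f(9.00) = -66.00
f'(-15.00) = 32.00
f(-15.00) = -258.00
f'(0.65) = 0.70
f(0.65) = -2.12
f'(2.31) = -2.62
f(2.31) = -3.72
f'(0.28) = 1.44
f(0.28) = -2.52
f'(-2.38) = 6.76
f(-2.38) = -13.42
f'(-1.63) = 5.26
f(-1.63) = -8.92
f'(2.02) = -2.04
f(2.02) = -3.04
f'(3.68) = -5.36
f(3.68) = -9.18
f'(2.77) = -3.54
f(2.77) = -5.13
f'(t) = 2 - 2*t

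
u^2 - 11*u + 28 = (u - 7)*(u - 4)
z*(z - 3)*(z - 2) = z^3 - 5*z^2 + 6*z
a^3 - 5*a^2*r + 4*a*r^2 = a*(a - 4*r)*(a - r)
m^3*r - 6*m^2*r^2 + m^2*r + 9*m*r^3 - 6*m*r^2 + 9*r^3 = (m - 3*r)^2*(m*r + r)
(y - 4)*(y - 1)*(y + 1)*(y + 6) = y^4 + 2*y^3 - 25*y^2 - 2*y + 24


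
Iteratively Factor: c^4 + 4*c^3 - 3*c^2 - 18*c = (c - 2)*(c^3 + 6*c^2 + 9*c) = (c - 2)*(c + 3)*(c^2 + 3*c) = (c - 2)*(c + 3)^2*(c)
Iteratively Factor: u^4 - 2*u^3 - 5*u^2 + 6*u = (u - 3)*(u^3 + u^2 - 2*u) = (u - 3)*(u - 1)*(u^2 + 2*u) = u*(u - 3)*(u - 1)*(u + 2)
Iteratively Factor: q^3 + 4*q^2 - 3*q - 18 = (q + 3)*(q^2 + q - 6) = (q + 3)^2*(q - 2)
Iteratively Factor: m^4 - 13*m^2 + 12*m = (m - 1)*(m^3 + m^2 - 12*m) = m*(m - 1)*(m^2 + m - 12) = m*(m - 3)*(m - 1)*(m + 4)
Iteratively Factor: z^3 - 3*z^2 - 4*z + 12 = (z - 3)*(z^2 - 4) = (z - 3)*(z - 2)*(z + 2)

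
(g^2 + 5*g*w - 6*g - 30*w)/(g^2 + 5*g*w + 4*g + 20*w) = (g - 6)/(g + 4)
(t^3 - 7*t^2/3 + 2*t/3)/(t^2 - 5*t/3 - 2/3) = t*(3*t - 1)/(3*t + 1)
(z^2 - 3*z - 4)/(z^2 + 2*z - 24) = (z + 1)/(z + 6)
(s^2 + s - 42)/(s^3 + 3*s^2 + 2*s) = (s^2 + s - 42)/(s*(s^2 + 3*s + 2))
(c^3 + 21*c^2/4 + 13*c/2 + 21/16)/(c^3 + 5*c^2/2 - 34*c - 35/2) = (16*c^3 + 84*c^2 + 104*c + 21)/(8*(2*c^3 + 5*c^2 - 68*c - 35))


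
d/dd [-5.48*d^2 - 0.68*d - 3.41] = -10.96*d - 0.68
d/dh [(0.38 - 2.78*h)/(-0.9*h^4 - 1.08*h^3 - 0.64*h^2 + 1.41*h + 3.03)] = (-7.506*h^4 - 4.6368*h^3 - 0.548*h^2 + 0.4864*h - 8.9592)/(0.81*h^8 + 1.944*h^7 + 2.3184*h^6 - 1.1556*h^5 - 8.09*h^4 - 8.3496*h^3 - 1.8903*h^2 + 8.5446*h + 9.1809)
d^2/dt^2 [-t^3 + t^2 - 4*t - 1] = 2 - 6*t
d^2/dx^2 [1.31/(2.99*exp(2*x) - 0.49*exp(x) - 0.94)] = ((0.6419 - 15.6676*exp(x))*(-2.99*exp(2*x) + 0.49*exp(x) + 0.94) - 1.31*(5.98*exp(x) - 0.49)*(11.96*exp(x) - 0.98)*exp(x))*exp(x)/(-2.99*exp(2*x) + 0.49*exp(x) + 0.94)^3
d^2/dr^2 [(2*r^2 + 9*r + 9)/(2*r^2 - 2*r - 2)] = 11*(r^3 + 3*r^2 + 1)/(r^6 - 3*r^5 + 5*r^3 - 3*r - 1)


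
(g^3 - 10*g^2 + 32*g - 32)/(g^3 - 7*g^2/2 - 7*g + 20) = 2*(g - 4)/(2*g + 5)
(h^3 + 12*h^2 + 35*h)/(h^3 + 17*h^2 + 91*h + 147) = h*(h + 5)/(h^2 + 10*h + 21)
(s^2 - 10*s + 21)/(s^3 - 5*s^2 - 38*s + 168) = (s - 3)/(s^2 + 2*s - 24)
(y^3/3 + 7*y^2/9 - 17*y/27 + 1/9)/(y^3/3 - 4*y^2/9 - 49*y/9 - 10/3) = (9*y^2 - 6*y + 1)/(3*(3*y^2 - 13*y - 10))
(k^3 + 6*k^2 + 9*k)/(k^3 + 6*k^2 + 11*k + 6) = k*(k + 3)/(k^2 + 3*k + 2)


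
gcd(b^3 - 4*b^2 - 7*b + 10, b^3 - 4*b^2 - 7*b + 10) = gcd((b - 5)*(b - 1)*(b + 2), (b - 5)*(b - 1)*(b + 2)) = b^3 - 4*b^2 - 7*b + 10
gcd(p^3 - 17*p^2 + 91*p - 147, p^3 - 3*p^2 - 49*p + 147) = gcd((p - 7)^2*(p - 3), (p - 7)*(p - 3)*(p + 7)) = p^2 - 10*p + 21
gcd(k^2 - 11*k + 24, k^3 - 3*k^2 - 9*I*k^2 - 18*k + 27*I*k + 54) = k - 3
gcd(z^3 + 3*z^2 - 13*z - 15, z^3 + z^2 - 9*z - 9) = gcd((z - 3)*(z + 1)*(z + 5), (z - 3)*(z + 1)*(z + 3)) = z^2 - 2*z - 3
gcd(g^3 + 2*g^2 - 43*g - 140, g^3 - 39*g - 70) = g^2 - 2*g - 35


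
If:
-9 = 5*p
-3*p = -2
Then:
No Solution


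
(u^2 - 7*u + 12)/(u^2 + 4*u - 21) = (u - 4)/(u + 7)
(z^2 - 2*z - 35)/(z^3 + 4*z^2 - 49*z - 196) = (z + 5)/(z^2 + 11*z + 28)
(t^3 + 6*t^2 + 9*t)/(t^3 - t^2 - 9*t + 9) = t*(t + 3)/(t^2 - 4*t + 3)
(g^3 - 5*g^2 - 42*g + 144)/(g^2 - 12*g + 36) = (g^3 - 5*g^2 - 42*g + 144)/(g^2 - 12*g + 36)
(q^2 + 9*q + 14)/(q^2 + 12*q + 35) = (q + 2)/(q + 5)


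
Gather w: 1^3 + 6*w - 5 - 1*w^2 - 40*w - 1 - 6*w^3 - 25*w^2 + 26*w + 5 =-6*w^3 - 26*w^2 - 8*w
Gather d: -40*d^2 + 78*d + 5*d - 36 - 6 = -40*d^2 + 83*d - 42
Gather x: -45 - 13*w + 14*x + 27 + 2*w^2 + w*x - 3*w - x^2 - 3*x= 2*w^2 - 16*w - x^2 + x*(w + 11) - 18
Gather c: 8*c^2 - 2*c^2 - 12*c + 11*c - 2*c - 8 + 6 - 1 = 6*c^2 - 3*c - 3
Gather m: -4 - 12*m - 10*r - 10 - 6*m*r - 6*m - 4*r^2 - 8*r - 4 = m*(-6*r - 18) - 4*r^2 - 18*r - 18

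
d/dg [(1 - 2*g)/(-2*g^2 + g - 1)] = (4*g^2 - 2*g - (2*g - 1)*(4*g - 1) + 2)/(2*g^2 - g + 1)^2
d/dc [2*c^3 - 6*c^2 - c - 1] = 6*c^2 - 12*c - 1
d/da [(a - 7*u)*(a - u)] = 2*a - 8*u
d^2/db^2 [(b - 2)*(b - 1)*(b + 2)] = 6*b - 2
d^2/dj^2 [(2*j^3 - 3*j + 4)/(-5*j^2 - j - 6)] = 14*(19*j^3 - 48*j^2 - 78*j + 14)/(125*j^6 + 75*j^5 + 465*j^4 + 181*j^3 + 558*j^2 + 108*j + 216)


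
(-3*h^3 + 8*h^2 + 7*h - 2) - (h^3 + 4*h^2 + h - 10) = -4*h^3 + 4*h^2 + 6*h + 8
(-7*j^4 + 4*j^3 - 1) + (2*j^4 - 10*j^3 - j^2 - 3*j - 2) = -5*j^4 - 6*j^3 - j^2 - 3*j - 3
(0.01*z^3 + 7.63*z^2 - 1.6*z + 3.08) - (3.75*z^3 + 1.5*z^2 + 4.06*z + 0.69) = -3.74*z^3 + 6.13*z^2 - 5.66*z + 2.39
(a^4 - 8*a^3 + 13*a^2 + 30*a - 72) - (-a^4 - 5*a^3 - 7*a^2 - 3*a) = 2*a^4 - 3*a^3 + 20*a^2 + 33*a - 72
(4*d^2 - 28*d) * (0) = 0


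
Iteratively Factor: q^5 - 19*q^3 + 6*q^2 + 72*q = (q - 3)*(q^4 + 3*q^3 - 10*q^2 - 24*q) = (q - 3)*(q + 4)*(q^3 - q^2 - 6*q) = (q - 3)*(q + 2)*(q + 4)*(q^2 - 3*q) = q*(q - 3)*(q + 2)*(q + 4)*(q - 3)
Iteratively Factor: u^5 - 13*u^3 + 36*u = (u + 3)*(u^4 - 3*u^3 - 4*u^2 + 12*u) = (u - 3)*(u + 3)*(u^3 - 4*u) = u*(u - 3)*(u + 3)*(u^2 - 4) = u*(u - 3)*(u + 2)*(u + 3)*(u - 2)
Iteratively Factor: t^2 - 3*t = (t - 3)*(t)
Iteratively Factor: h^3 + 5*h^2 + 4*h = (h)*(h^2 + 5*h + 4) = h*(h + 1)*(h + 4)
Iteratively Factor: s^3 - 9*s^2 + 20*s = (s)*(s^2 - 9*s + 20) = s*(s - 4)*(s - 5)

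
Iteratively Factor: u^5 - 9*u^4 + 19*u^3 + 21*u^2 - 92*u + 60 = (u - 5)*(u^4 - 4*u^3 - u^2 + 16*u - 12) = (u - 5)*(u + 2)*(u^3 - 6*u^2 + 11*u - 6) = (u - 5)*(u - 2)*(u + 2)*(u^2 - 4*u + 3) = (u - 5)*(u - 2)*(u - 1)*(u + 2)*(u - 3)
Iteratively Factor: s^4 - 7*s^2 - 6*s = (s + 2)*(s^3 - 2*s^2 - 3*s) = (s - 3)*(s + 2)*(s^2 + s) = s*(s - 3)*(s + 2)*(s + 1)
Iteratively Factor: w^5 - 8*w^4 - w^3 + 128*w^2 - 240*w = (w)*(w^4 - 8*w^3 - w^2 + 128*w - 240) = w*(w - 3)*(w^3 - 5*w^2 - 16*w + 80) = w*(w - 3)*(w + 4)*(w^2 - 9*w + 20) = w*(w - 4)*(w - 3)*(w + 4)*(w - 5)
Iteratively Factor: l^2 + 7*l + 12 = (l + 3)*(l + 4)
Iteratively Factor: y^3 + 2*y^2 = (y)*(y^2 + 2*y) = y*(y + 2)*(y)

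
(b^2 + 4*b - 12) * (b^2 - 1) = b^4 + 4*b^3 - 13*b^2 - 4*b + 12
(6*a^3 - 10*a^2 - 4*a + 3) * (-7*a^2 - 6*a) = -42*a^5 + 34*a^4 + 88*a^3 + 3*a^2 - 18*a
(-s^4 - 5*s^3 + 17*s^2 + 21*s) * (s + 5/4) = -s^5 - 25*s^4/4 + 43*s^3/4 + 169*s^2/4 + 105*s/4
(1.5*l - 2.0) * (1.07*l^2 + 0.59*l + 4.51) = 1.605*l^3 - 1.255*l^2 + 5.585*l - 9.02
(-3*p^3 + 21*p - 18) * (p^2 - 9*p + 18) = -3*p^5 + 27*p^4 - 33*p^3 - 207*p^2 + 540*p - 324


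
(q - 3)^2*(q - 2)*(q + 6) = q^4 - 2*q^3 - 27*q^2 + 108*q - 108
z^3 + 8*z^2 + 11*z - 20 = (z - 1)*(z + 4)*(z + 5)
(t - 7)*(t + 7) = t^2 - 49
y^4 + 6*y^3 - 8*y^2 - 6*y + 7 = (y - 1)^2*(y + 1)*(y + 7)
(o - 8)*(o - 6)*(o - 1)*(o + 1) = o^4 - 14*o^3 + 47*o^2 + 14*o - 48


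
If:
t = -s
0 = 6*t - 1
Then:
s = -1/6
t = 1/6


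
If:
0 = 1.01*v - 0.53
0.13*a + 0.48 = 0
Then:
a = -3.69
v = 0.52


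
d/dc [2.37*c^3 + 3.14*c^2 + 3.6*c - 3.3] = 7.11*c^2 + 6.28*c + 3.6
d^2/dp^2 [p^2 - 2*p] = 2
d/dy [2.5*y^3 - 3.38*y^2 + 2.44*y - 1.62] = 7.5*y^2 - 6.76*y + 2.44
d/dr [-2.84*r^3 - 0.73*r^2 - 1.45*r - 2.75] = -8.52*r^2 - 1.46*r - 1.45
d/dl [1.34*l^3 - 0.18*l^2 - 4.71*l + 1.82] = 4.02*l^2 - 0.36*l - 4.71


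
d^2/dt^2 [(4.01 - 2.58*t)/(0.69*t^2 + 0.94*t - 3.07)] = (-(1.38*t + 0.94)*(2.58*t - 4.01)*(2.76*t + 1.88) + (10.6812*t - 0.6834)*(0.69*t^2 + 0.94*t - 3.07))/(0.69*t^2 + 0.94*t - 3.07)^3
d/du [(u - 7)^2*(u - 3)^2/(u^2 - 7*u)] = 2*u - 13 + 63/u^2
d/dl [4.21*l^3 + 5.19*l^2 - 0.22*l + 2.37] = 12.63*l^2 + 10.38*l - 0.22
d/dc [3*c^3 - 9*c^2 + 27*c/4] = 9*c^2 - 18*c + 27/4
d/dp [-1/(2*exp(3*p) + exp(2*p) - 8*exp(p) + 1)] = 2*(3*exp(2*p) + exp(p) - 4)*exp(p)/(2*exp(3*p) + exp(2*p) - 8*exp(p) + 1)^2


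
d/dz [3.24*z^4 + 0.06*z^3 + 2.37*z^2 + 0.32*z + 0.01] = 12.96*z^3 + 0.18*z^2 + 4.74*z + 0.32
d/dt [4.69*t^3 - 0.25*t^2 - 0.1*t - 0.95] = 14.07*t^2 - 0.5*t - 0.1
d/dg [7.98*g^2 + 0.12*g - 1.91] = 15.96*g + 0.12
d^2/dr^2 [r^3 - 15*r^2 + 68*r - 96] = 6*r - 30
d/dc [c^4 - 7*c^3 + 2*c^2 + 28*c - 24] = 4*c^3 - 21*c^2 + 4*c + 28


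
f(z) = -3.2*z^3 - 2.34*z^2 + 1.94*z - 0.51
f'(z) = -9.6*z^2 - 4.68*z + 1.94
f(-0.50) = -1.66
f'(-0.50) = 1.88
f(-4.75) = 280.43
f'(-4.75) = -192.43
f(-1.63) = 3.97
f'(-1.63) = -15.94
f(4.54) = -339.38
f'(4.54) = -217.18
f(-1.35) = 0.48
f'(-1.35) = -9.24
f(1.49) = -13.40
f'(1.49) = -26.35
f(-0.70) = -1.92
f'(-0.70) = 0.51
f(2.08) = -35.40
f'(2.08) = -49.33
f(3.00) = -102.15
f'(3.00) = -98.50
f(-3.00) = 59.01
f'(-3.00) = -70.42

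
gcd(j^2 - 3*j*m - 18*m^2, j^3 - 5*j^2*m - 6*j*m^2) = j - 6*m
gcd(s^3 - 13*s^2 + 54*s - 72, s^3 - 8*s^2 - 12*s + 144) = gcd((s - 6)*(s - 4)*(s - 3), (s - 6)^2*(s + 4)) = s - 6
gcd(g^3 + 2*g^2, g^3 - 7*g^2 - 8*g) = g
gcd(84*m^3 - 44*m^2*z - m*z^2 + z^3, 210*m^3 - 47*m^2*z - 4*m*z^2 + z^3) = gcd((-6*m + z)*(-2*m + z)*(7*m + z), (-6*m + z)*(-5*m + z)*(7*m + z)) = -42*m^2 + m*z + z^2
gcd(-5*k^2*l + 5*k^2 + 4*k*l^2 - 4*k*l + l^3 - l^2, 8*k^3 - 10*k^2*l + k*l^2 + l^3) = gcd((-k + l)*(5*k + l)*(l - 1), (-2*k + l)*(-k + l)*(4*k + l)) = k - l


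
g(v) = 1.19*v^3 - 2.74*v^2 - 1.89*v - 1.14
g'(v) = 3.57*v^2 - 5.48*v - 1.89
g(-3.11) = -57.56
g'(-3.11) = 49.68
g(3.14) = 2.75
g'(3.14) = 16.10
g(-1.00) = -3.18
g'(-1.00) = 7.16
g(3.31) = 5.74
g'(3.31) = 19.08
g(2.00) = -6.36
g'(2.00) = 1.43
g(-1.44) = -7.65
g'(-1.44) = 13.40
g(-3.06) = -55.11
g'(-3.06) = 48.31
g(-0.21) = -0.87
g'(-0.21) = -0.58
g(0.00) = -1.14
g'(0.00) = -1.89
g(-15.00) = -4605.54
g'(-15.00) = 883.56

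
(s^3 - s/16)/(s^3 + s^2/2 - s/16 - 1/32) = 2*s/(2*s + 1)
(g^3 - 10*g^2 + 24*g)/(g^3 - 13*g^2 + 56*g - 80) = g*(g - 6)/(g^2 - 9*g + 20)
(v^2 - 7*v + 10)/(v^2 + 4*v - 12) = (v - 5)/(v + 6)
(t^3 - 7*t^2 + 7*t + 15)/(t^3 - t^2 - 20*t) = (t^2 - 2*t - 3)/(t*(t + 4))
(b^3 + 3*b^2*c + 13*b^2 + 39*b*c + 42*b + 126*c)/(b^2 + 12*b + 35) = (b^2 + 3*b*c + 6*b + 18*c)/(b + 5)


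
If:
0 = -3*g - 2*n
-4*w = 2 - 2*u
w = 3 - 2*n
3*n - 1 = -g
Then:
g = -2/7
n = 3/7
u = 37/7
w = 15/7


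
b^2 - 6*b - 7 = (b - 7)*(b + 1)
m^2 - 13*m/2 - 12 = (m - 8)*(m + 3/2)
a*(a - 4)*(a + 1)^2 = a^4 - 2*a^3 - 7*a^2 - 4*a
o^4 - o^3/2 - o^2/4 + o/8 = o*(o - 1/2)^2*(o + 1/2)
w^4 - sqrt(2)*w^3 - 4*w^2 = w^2*(w - 2*sqrt(2))*(w + sqrt(2))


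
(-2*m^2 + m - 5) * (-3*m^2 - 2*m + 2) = 6*m^4 + m^3 + 9*m^2 + 12*m - 10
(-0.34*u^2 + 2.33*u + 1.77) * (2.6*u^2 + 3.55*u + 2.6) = -0.884*u^4 + 4.851*u^3 + 11.9895*u^2 + 12.3415*u + 4.602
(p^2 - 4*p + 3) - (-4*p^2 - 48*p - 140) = 5*p^2 + 44*p + 143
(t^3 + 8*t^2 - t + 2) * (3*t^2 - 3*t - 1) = 3*t^5 + 21*t^4 - 28*t^3 + t^2 - 5*t - 2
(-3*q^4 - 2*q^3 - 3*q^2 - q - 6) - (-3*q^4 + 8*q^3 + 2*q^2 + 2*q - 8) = -10*q^3 - 5*q^2 - 3*q + 2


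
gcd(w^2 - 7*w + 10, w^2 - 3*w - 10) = w - 5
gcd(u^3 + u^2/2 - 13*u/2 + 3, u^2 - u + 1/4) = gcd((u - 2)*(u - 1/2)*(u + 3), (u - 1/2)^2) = u - 1/2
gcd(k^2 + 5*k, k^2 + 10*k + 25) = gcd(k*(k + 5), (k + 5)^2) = k + 5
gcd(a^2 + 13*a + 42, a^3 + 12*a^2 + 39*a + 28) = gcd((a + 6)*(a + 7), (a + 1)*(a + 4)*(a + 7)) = a + 7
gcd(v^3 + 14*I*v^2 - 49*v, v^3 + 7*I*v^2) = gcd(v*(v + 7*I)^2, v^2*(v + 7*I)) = v^2 + 7*I*v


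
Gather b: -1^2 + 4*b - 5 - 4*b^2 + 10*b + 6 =-4*b^2 + 14*b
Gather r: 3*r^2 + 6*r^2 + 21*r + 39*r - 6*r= 9*r^2 + 54*r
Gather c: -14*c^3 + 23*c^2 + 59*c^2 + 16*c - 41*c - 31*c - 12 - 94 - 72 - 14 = -14*c^3 + 82*c^2 - 56*c - 192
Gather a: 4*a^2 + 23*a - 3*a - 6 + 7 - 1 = 4*a^2 + 20*a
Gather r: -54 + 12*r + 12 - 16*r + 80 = 38 - 4*r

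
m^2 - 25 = (m - 5)*(m + 5)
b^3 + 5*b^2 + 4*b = b*(b + 1)*(b + 4)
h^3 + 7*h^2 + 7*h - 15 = (h - 1)*(h + 3)*(h + 5)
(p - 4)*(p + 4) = p^2 - 16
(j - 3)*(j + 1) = j^2 - 2*j - 3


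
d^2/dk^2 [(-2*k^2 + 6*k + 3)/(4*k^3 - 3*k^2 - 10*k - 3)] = 2*(-32*k^6 + 288*k^5 - 168*k^4 - 102*k^3 + 207*k^2 + 216*k + 75)/(64*k^9 - 144*k^8 - 372*k^7 + 549*k^6 + 1146*k^5 - 261*k^4 - 1432*k^3 - 981*k^2 - 270*k - 27)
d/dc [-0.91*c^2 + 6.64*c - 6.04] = 6.64 - 1.82*c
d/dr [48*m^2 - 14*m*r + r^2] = -14*m + 2*r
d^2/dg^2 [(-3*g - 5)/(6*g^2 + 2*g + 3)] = 4*(9*(3*g + 2)*(6*g^2 + 2*g + 3) - 2*(3*g + 5)*(6*g + 1)^2)/(6*g^2 + 2*g + 3)^3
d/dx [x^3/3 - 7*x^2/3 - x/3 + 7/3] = x^2 - 14*x/3 - 1/3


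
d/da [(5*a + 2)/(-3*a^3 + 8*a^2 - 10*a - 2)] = 2*(15*a^3 - 11*a^2 - 16*a + 5)/(9*a^6 - 48*a^5 + 124*a^4 - 148*a^3 + 68*a^2 + 40*a + 4)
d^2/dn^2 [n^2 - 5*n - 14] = 2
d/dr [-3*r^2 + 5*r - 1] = 5 - 6*r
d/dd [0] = 0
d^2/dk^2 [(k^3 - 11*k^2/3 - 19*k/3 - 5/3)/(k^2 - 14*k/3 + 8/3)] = 26*(-9*k^3 - 27*k^2 + 198*k - 284)/(27*k^6 - 378*k^5 + 1980*k^4 - 4760*k^3 + 5280*k^2 - 2688*k + 512)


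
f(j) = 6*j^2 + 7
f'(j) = 12*j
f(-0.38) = 7.87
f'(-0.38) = -4.56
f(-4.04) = 104.93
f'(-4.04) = -48.48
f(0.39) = 7.91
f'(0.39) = 4.68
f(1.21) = 15.78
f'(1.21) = 14.52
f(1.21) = 15.78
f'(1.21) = 14.52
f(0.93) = 12.19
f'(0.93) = 11.16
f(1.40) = 18.76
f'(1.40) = 16.80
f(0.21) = 7.26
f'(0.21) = 2.52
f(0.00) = 7.00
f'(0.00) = 0.00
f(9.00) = 493.00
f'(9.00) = 108.00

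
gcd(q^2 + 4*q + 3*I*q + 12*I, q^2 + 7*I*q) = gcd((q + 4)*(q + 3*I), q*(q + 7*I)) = 1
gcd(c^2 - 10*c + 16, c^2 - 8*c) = c - 8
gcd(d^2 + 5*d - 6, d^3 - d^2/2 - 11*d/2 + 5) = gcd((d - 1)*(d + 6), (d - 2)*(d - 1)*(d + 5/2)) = d - 1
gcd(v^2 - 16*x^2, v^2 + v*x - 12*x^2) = v + 4*x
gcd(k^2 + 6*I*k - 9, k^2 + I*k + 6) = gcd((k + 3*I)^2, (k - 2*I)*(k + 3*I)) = k + 3*I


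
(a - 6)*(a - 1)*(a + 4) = a^3 - 3*a^2 - 22*a + 24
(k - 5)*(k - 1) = k^2 - 6*k + 5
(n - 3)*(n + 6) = n^2 + 3*n - 18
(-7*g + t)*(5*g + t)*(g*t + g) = -35*g^3*t - 35*g^3 - 2*g^2*t^2 - 2*g^2*t + g*t^3 + g*t^2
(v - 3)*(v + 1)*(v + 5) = v^3 + 3*v^2 - 13*v - 15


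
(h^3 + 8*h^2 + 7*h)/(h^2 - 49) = h*(h + 1)/(h - 7)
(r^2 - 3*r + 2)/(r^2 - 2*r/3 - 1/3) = 3*(r - 2)/(3*r + 1)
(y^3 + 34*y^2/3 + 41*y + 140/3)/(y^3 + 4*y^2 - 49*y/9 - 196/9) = 3*(y + 5)/(3*y - 7)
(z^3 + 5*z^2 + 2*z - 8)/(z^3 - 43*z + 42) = (z^2 + 6*z + 8)/(z^2 + z - 42)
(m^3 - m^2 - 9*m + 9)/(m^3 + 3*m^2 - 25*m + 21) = (m + 3)/(m + 7)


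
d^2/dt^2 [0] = 0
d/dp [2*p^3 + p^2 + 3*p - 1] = 6*p^2 + 2*p + 3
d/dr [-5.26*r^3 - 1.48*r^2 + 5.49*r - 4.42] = -15.78*r^2 - 2.96*r + 5.49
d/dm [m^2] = 2*m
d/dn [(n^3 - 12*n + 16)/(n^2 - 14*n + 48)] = (n^4 - 28*n^3 + 156*n^2 - 32*n - 352)/(n^4 - 28*n^3 + 292*n^2 - 1344*n + 2304)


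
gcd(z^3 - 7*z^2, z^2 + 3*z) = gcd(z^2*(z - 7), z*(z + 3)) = z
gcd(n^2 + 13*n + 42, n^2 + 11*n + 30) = n + 6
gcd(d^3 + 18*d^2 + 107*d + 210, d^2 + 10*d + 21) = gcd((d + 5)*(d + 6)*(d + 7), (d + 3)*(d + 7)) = d + 7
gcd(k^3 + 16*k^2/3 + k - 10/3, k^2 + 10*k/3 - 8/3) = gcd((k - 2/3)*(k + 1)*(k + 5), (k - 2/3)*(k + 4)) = k - 2/3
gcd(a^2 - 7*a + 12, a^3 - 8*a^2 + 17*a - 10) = 1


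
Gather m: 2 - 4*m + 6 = 8 - 4*m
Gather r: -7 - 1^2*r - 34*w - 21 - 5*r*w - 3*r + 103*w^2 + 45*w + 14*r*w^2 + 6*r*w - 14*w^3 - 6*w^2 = r*(14*w^2 + w - 4) - 14*w^3 + 97*w^2 + 11*w - 28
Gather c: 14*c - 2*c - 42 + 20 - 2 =12*c - 24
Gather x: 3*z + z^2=z^2 + 3*z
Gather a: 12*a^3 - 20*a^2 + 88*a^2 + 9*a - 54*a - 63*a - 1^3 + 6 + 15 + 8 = 12*a^3 + 68*a^2 - 108*a + 28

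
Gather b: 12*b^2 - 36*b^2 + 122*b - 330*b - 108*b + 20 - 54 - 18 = -24*b^2 - 316*b - 52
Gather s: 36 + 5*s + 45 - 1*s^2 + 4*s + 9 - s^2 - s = -2*s^2 + 8*s + 90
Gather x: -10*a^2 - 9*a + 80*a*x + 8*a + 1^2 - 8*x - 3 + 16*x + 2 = -10*a^2 - a + x*(80*a + 8)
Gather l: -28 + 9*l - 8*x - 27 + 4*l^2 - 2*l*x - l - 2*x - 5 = 4*l^2 + l*(8 - 2*x) - 10*x - 60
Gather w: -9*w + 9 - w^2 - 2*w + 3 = -w^2 - 11*w + 12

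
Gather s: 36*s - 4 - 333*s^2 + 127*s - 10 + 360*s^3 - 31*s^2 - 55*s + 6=360*s^3 - 364*s^2 + 108*s - 8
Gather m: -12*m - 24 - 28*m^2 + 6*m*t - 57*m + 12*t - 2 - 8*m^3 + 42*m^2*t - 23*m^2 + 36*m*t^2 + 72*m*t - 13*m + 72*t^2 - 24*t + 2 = -8*m^3 + m^2*(42*t - 51) + m*(36*t^2 + 78*t - 82) + 72*t^2 - 12*t - 24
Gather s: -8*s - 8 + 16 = 8 - 8*s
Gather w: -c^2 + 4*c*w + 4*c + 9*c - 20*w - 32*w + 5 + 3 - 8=-c^2 + 13*c + w*(4*c - 52)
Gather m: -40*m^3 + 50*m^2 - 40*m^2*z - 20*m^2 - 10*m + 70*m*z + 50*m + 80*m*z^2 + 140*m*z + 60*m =-40*m^3 + m^2*(30 - 40*z) + m*(80*z^2 + 210*z + 100)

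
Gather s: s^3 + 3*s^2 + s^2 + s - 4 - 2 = s^3 + 4*s^2 + s - 6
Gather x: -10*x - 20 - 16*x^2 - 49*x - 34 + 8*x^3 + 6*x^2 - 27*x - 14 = 8*x^3 - 10*x^2 - 86*x - 68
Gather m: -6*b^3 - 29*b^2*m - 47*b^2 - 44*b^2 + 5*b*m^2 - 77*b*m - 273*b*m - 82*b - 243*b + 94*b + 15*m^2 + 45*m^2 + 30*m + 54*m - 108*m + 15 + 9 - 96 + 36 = -6*b^3 - 91*b^2 - 231*b + m^2*(5*b + 60) + m*(-29*b^2 - 350*b - 24) - 36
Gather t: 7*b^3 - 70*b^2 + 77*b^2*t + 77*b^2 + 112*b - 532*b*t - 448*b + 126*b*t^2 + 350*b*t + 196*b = 7*b^3 + 7*b^2 + 126*b*t^2 - 140*b + t*(77*b^2 - 182*b)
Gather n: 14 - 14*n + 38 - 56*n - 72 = -70*n - 20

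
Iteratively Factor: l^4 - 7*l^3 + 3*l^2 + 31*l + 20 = (l + 1)*(l^3 - 8*l^2 + 11*l + 20) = (l - 4)*(l + 1)*(l^2 - 4*l - 5) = (l - 5)*(l - 4)*(l + 1)*(l + 1)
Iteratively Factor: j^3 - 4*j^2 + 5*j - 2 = (j - 1)*(j^2 - 3*j + 2) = (j - 2)*(j - 1)*(j - 1)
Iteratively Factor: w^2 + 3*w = (w)*(w + 3)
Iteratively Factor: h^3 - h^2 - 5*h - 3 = (h + 1)*(h^2 - 2*h - 3) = (h + 1)^2*(h - 3)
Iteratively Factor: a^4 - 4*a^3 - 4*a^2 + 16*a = (a - 2)*(a^3 - 2*a^2 - 8*a) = (a - 4)*(a - 2)*(a^2 + 2*a) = a*(a - 4)*(a - 2)*(a + 2)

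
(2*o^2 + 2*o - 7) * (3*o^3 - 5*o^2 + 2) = 6*o^5 - 4*o^4 - 31*o^3 + 39*o^2 + 4*o - 14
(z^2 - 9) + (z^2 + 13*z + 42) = 2*z^2 + 13*z + 33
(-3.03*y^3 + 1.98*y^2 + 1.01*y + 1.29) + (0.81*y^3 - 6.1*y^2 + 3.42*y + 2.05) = -2.22*y^3 - 4.12*y^2 + 4.43*y + 3.34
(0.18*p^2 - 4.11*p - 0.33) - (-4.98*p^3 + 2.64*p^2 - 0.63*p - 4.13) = 4.98*p^3 - 2.46*p^2 - 3.48*p + 3.8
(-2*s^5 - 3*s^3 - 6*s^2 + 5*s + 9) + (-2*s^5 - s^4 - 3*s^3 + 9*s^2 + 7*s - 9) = -4*s^5 - s^4 - 6*s^3 + 3*s^2 + 12*s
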